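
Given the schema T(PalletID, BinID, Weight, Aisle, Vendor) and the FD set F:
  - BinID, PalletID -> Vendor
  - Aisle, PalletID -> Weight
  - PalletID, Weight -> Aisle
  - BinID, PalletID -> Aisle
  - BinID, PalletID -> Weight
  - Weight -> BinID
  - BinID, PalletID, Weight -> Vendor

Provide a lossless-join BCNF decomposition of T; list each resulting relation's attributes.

Candidate keys of the original relation: {Aisle, PalletID}, {BinID, PalletID}, {PalletID, Weight}.
In {Aisle, BinID, PalletID, Vendor, Weight}, {Weight} is not a superkey ({Weight}⁺ restricted to this set is {BinID, Weight}), so split on Weight -> BinID into {BinID, Weight} and {Aisle, PalletID, Vendor, Weight}.
{BinID, Weight}: every determinant is a superkey — BCNF.
{Aisle, PalletID, Vendor, Weight}: every determinant is a superkey — BCNF.

{Aisle, PalletID, Vendor, Weight}; {BinID, Weight}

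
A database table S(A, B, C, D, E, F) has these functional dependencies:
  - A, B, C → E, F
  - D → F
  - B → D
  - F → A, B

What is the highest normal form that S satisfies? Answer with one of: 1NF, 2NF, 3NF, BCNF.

Candidate keys: {B, C}, {C, D}, {C, F}. Prime attributes: {B, C, D, F}.
D → F: {D}⁺ = {A, B, D, F}, which is not all of the attributes, so the left side is not a superkey — BCNF is violated.
Because {A} is non-prime and the left side of F → A, B is not a superkey, the relation is not in 3NF.
The proper key subset {B} of {B, C} determines non-prime {A}, so the relation is not even in 2NF.

1NF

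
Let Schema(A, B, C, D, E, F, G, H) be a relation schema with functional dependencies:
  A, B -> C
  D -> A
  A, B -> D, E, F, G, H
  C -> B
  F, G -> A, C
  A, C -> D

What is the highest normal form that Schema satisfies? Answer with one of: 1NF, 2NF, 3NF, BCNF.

Candidate keys: {A, B}, {A, C}, {B, D}, {C, D}, {F, G}. Prime attributes: {A, B, C, D, F, G}.
For D -> A we have {D}⁺ = {A, D}; {D} is not a superkey, so BCNF fails.
But every attribute on its right side ({A}) is prime, and the same holds for every other non-superkey FD, so 3NF still holds.

3NF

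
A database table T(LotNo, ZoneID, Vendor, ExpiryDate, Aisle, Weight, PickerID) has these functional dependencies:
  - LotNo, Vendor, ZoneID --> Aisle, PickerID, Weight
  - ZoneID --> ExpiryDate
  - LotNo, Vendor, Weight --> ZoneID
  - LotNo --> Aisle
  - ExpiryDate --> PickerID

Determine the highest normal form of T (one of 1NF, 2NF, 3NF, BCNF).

Candidate keys: {LotNo, Vendor, Weight}, {LotNo, Vendor, ZoneID}. Prime attributes: {LotNo, Vendor, Weight, ZoneID}.
For ZoneID --> ExpiryDate we have {ZoneID}⁺ = {ExpiryDate, PickerID, ZoneID}; {ZoneID} is not a superkey, so BCNF fails.
Because {ExpiryDate} is non-prime and the left side of ZoneID --> ExpiryDate is not a superkey, the relation is not in 3NF.
{LotNo} is a proper subset of the key {LotNo, Vendor, Weight}, and {LotNo}⁺ contains the non-prime attribute {Aisle} — a partial dependency, so 2NF is violated.

1NF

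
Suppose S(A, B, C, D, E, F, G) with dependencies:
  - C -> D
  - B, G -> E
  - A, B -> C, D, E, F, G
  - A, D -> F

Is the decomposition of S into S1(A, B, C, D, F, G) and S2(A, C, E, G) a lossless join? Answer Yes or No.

Common attributes: {A, C, G}; their closure is {A, C, D, F, G}.
Neither S1 nor S2 is contained in that closure, so the decomposition is lossy.

No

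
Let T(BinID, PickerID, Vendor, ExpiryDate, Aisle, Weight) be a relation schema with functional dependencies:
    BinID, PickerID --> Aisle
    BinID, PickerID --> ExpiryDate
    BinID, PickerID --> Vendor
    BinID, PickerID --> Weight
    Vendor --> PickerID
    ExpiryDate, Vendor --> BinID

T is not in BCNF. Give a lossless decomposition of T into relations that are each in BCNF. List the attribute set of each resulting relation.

Candidate keys of the original relation: {BinID, PickerID}, {BinID, Vendor}, {ExpiryDate, Vendor}.
{Aisle, BinID, ExpiryDate, PickerID, Vendor, Weight}: {Vendor} determines {PickerID, Vendor} here but is not a superkey — split on Vendor --> PickerID, giving {PickerID, Vendor} and {Aisle, BinID, ExpiryDate, Vendor, Weight}.
{PickerID, Vendor} has no BCNF violation.
{Aisle, BinID, ExpiryDate, Vendor, Weight} has no BCNF violation.

{Aisle, BinID, ExpiryDate, Vendor, Weight}; {PickerID, Vendor}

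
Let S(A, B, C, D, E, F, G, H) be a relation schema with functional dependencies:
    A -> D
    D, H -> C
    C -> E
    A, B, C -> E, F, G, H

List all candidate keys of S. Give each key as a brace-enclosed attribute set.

{A, B} never appear on the right of any FD, so every key must include all of them.
{A, B, C} is a candidate key since {A, B, C}⁺ = {A, B, C, D, E, F, G, H} covers every attribute.
{A, B, H} is a candidate key since {A, B, H}⁺ = {A, B, C, D, E, F, G, H} covers every attribute.
No proper subset of any of these is a key, and no other minimal superkey exists.

{A, B, C}, {A, B, H}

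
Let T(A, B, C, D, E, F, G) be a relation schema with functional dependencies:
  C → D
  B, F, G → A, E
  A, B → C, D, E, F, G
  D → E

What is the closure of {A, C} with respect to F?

Start with {A, C}.
C → D applies; add {D} → now {A, C, D}.
D → E applies; add {E} → now {A, C, D, E}.
No further FD applies.

{A, C, D, E}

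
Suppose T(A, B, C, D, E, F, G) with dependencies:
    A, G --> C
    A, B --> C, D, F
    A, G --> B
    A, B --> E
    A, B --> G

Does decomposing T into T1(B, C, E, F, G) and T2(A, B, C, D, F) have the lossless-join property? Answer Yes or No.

The shared attributes are {B, C, F} and {B, C, F}⁺ = {B, C, F}.
Neither T1 nor T2 is contained in that closure, so the decomposition is lossy.

No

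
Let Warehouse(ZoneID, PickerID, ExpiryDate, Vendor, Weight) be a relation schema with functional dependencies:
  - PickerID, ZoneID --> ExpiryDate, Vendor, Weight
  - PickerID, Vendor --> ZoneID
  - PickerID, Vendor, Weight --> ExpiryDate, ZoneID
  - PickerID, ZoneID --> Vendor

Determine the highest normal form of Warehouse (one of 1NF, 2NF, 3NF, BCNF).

Candidate keys: {PickerID, Vendor}, {PickerID, ZoneID}. Prime attributes: {PickerID, Vendor, ZoneID}.
Each dependency's left side is a superkey — BCNF holds.

BCNF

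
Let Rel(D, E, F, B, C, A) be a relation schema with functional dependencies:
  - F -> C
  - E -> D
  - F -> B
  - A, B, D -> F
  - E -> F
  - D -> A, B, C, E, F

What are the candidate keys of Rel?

{D}, {E}

{D} is a candidate key since {D}⁺ = {A, B, C, D, E, F} covers every attribute.
{E} is a candidate key since {E}⁺ = {A, B, C, D, E, F} covers every attribute.
No proper subset of any of these is a key, and no other minimal superkey exists.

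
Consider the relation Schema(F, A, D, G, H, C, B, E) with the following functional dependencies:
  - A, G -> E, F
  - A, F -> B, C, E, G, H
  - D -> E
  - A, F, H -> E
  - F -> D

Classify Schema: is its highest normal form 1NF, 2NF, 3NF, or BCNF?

1NF

Candidate keys: {A, F}, {A, G}. Prime attributes: {A, F, G}.
For D -> E we have {D}⁺ = {D, E}; {D} is not a superkey, so BCNF fails.
D -> E determines the non-prime attribute {E} from a non-superkey — 3NF is violated.
Since {F} ⊂ {A, F} and {F}⁺ ⊇ {D, E} with {D, E} non-prime, there is a partial dependency; 2NF fails.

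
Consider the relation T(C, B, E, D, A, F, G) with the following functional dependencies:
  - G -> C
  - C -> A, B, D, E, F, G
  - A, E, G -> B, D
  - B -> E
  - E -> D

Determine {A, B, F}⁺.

Start with {A, B, F}.
B -> E applies; add {E} → now {A, B, E, F}.
E -> D applies; add {D} → now {A, B, D, E, F}.
No further FD applies.

{A, B, D, E, F}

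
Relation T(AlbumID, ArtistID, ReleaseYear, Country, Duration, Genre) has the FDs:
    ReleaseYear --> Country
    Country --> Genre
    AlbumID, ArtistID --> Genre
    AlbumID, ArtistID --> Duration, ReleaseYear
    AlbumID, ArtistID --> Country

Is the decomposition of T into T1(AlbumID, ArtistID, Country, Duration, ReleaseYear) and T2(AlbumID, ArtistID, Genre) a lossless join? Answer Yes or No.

The shared attributes are {AlbumID, ArtistID} and {AlbumID, ArtistID}⁺ = {AlbumID, ArtistID, Country, Duration, Genre, ReleaseYear}.
This includes all of T1, so the common attributes are a superkey of T1 — the join is lossless.

Yes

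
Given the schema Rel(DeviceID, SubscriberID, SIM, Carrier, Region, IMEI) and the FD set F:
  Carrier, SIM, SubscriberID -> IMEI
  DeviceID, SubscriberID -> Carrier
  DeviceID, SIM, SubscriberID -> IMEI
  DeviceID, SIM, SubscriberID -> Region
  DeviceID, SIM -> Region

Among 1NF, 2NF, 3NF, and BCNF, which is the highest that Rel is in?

1NF

Candidate key: {DeviceID, SIM, SubscriberID}. Prime attributes: {DeviceID, SIM, SubscriberID}.
Carrier, SIM, SubscriberID -> IMEI breaks BCNF: {Carrier, SIM, SubscriberID}⁺ = {Carrier, IMEI, SIM, SubscriberID}, so {Carrier, SIM, SubscriberID} is not a superkey.
Carrier, SIM, SubscriberID -> IMEI determines the non-prime attribute {IMEI} from a non-superkey — 3NF is violated.
The proper key subset {DeviceID, SIM} of {DeviceID, SIM, SubscriberID} determines non-prime {Region}, so the relation is not even in 2NF.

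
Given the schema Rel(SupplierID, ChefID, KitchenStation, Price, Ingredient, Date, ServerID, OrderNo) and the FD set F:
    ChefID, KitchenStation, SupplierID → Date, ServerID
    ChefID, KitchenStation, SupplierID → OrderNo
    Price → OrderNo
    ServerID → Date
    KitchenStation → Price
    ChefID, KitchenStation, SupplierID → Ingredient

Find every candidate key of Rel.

{ChefID, KitchenStation, SupplierID}

{ChefID, KitchenStation, SupplierID} never appear on the right of any FD, so every key must include all of them.
{ChefID, KitchenStation, SupplierID} is a candidate key since {ChefID, KitchenStation, SupplierID}⁺ = {ChefID, Date, Ingredient, KitchenStation, OrderNo, Price, ServerID, SupplierID} covers every attribute.
No other minimal set has full closure, so this is the only candidate key.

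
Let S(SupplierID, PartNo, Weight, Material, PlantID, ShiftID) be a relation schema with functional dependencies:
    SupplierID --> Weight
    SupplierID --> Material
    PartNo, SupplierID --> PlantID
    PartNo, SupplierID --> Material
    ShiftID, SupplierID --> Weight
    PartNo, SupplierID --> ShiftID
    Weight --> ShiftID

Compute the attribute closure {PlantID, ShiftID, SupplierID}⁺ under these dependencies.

Start with {PlantID, ShiftID, SupplierID}.
SupplierID --> Weight applies; add {Weight} → now {PlantID, ShiftID, SupplierID, Weight}.
SupplierID --> Material applies; add {Material} → now {Material, PlantID, ShiftID, SupplierID, Weight}.
No further FD applies.

{Material, PlantID, ShiftID, SupplierID, Weight}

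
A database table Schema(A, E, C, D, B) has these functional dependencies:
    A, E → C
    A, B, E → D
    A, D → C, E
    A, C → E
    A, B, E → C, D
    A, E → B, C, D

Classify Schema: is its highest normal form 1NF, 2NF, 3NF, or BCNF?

Candidate keys: {A, C}, {A, D}, {A, E}. Prime attributes: {A, C, D, E}.
Each dependency's left side is a superkey — BCNF holds.

BCNF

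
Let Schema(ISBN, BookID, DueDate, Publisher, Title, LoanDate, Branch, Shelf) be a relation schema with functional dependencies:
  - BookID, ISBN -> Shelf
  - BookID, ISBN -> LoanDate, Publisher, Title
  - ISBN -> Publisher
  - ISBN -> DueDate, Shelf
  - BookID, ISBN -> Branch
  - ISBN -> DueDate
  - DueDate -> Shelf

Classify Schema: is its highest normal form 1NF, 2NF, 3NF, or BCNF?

1NF

Candidate key: {BookID, ISBN}. Prime attributes: {BookID, ISBN}.
For ISBN -> Publisher we have {ISBN}⁺ = {DueDate, ISBN, Publisher, Shelf}; {ISBN} is not a superkey, so BCNF fails.
ISBN -> Publisher determines the non-prime attribute {Publisher} from a non-superkey — 3NF is violated.
The proper key subset {ISBN} of {BookID, ISBN} determines non-prime {DueDate, Publisher, Shelf}, so the relation is not even in 2NF.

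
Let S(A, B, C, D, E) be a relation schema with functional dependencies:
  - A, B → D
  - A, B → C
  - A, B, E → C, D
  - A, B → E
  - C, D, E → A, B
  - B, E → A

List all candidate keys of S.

{A, B}⁺ = {A, B, C, D, E} — all of the relation — so {A, B} is a candidate key.
{B, E}⁺ = {A, B, C, D, E} — all of the relation — so {B, E} is a candidate key.
{C, D, E}⁺ = {A, B, C, D, E} — all of the relation — so {C, D, E} is a candidate key.
These are minimal and exhaustive — every other superkey contains one of them.

{A, B}, {B, E}, {C, D, E}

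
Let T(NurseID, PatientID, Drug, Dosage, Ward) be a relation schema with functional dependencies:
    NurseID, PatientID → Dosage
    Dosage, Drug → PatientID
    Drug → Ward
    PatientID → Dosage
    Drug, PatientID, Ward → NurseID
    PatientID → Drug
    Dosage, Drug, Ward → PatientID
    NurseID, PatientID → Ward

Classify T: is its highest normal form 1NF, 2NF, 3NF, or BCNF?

1NF

Candidate keys: {Dosage, Drug}, {PatientID}. Prime attributes: {Dosage, Drug, PatientID}.
Drug → Ward: {Drug}⁺ = {Drug, Ward}, which is not all of the attributes, so the left side is not a superkey — BCNF is violated.
Drug → Ward determines the non-prime attribute {Ward} from a non-superkey — 3NF is violated.
{Drug} is a proper subset of the key {Dosage, Drug}, and {Drug}⁺ contains the non-prime attribute {Ward} — a partial dependency, so 2NF is violated.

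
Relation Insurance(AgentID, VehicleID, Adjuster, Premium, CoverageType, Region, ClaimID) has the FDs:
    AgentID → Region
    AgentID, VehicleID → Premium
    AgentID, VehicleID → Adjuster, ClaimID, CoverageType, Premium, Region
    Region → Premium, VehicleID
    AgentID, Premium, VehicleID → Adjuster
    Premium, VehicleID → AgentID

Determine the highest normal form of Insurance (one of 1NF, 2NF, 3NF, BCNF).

BCNF

Candidate keys: {AgentID}, {Premium, VehicleID}, {Region}. Prime attributes: {AgentID, Premium, Region, VehicleID}.
Every FD has a superkey on the left, so the relation is in BCNF.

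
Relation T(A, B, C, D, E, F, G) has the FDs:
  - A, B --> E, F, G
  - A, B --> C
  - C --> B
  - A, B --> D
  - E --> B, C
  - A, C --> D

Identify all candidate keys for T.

{A, B}, {A, C}, {A, E}

Attributes never on any right-hand side: {A} — every candidate key must contain it.
Closure of {A, B} is {A, B, C, D, E, F, G}, the whole schema; {A, B} is a candidate key.
Closure of {A, C} is {A, B, C, D, E, F, G}, the whole schema; {A, C} is a candidate key.
Closure of {A, E} is {A, B, C, D, E, F, G}, the whole schema; {A, E} is a candidate key.
These are minimal and exhaustive — every other superkey contains one of them.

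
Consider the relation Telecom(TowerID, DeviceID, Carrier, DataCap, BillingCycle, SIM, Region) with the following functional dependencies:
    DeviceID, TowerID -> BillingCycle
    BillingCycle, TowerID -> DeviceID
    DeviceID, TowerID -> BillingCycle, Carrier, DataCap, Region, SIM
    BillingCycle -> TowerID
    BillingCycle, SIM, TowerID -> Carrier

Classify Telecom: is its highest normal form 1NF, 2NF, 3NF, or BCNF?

Candidate keys: {BillingCycle}, {DeviceID, TowerID}. Prime attributes: {BillingCycle, DeviceID, TowerID}.
Each dependency's left side is a superkey — BCNF holds.

BCNF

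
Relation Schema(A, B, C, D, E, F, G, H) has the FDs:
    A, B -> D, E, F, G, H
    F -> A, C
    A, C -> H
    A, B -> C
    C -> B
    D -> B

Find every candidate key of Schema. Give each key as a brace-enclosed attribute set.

{A, B}, {A, C}, {A, D}, {F}

Closure of {F} is {A, B, C, D, E, F, G, H}, the whole schema; {F} is a candidate key.
Closure of {A, B} is {A, B, C, D, E, F, G, H}, the whole schema; {A, B} is a candidate key.
Closure of {A, C} is {A, B, C, D, E, F, G, H}, the whole schema; {A, C} is a candidate key.
Closure of {A, D} is {A, B, C, D, E, F, G, H}, the whole schema; {A, D} is a candidate key.
Any other superkey properly contains one of these, so there are no further candidate keys.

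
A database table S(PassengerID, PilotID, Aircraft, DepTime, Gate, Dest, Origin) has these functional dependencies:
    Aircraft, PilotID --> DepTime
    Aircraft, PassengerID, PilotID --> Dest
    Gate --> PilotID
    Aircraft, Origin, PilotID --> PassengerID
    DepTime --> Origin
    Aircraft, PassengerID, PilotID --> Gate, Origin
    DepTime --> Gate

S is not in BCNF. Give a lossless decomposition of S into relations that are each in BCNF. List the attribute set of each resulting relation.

{Aircraft, DepTime, Dest, PassengerID}; {DepTime, Gate, Origin}; {Gate, PilotID}

Candidate keys of the original relation: {Aircraft, DepTime}, {Aircraft, Gate}, {Aircraft, PilotID}.
{Aircraft, DepTime, Dest, Gate, Origin, PassengerID, PilotID}: {Gate} determines {Gate, PilotID} here but is not a superkey — split on Gate --> PilotID, giving {Gate, PilotID} and {Aircraft, DepTime, Dest, Gate, Origin, PassengerID}.
{Gate, PilotID}: every determinant is a superkey — BCNF.
{Aircraft, DepTime, Dest, Gate, Origin, PassengerID}: {DepTime} determines {DepTime, Gate, Origin} here but is not a superkey — split on DepTime --> Gate, Origin, giving {DepTime, Gate, Origin} and {Aircraft, DepTime, Dest, PassengerID}.
{DepTime, Gate, Origin}: every determinant is a superkey — BCNF.
{Aircraft, DepTime, Dest, PassengerID}: every determinant is a superkey — BCNF.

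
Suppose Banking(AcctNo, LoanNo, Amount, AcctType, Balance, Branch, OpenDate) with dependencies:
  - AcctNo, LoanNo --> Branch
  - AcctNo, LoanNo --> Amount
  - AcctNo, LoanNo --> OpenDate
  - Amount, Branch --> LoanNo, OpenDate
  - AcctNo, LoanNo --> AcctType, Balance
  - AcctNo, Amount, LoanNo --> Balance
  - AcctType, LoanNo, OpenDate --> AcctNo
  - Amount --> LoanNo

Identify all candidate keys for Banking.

{AcctNo, Amount}, {AcctNo, LoanNo}, {AcctType, Amount, Branch}, {AcctType, Amount, OpenDate}, {AcctType, LoanNo, OpenDate}

Closure of {AcctNo, Amount} is {AcctNo, AcctType, Amount, Balance, Branch, LoanNo, OpenDate}, the whole schema; {AcctNo, Amount} is a candidate key.
Closure of {AcctNo, LoanNo} is {AcctNo, AcctType, Amount, Balance, Branch, LoanNo, OpenDate}, the whole schema; {AcctNo, LoanNo} is a candidate key.
Closure of {AcctType, Amount, Branch} is {AcctNo, AcctType, Amount, Balance, Branch, LoanNo, OpenDate}, the whole schema; {AcctType, Amount, Branch} is a candidate key.
Closure of {AcctType, Amount, OpenDate} is {AcctNo, AcctType, Amount, Balance, Branch, LoanNo, OpenDate}, the whole schema; {AcctType, Amount, OpenDate} is a candidate key.
Closure of {AcctType, LoanNo, OpenDate} is {AcctNo, AcctType, Amount, Balance, Branch, LoanNo, OpenDate}, the whole schema; {AcctType, LoanNo, OpenDate} is a candidate key.
No proper subset of any of these is a key, and no other minimal superkey exists.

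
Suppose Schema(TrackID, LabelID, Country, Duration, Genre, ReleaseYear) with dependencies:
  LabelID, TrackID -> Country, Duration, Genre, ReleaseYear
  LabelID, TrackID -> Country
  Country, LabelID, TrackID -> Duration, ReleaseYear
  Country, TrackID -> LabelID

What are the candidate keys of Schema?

{Country, TrackID}, {LabelID, TrackID}

{TrackID} never appears on the right of any FD, so every key must include it.
Closure of {Country, TrackID} is {Country, Duration, Genre, LabelID, ReleaseYear, TrackID}, the whole schema; {Country, TrackID} is a candidate key.
Closure of {LabelID, TrackID} is {Country, Duration, Genre, LabelID, ReleaseYear, TrackID}, the whole schema; {LabelID, TrackID} is a candidate key.
No proper subset of any of these is a key, and no other minimal superkey exists.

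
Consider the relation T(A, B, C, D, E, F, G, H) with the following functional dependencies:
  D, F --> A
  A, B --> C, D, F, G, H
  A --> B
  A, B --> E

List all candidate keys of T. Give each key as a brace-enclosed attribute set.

{A} is a candidate key since {A}⁺ = {A, B, C, D, E, F, G, H} covers every attribute.
{D, F} is a candidate key since {D, F}⁺ = {A, B, C, D, E, F, G, H} covers every attribute.
These are minimal and exhaustive — every other superkey contains one of them.

{A}, {D, F}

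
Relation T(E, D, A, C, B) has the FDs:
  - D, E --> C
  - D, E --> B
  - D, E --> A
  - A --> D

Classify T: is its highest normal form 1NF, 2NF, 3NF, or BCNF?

3NF

Candidate keys: {A, E}, {D, E}. Prime attributes: {A, D, E}.
A --> D: {A}⁺ = {A, D}, which is not all of the attributes, so the left side is not a superkey — BCNF is violated.
But every attribute on its right side ({D}) is prime, and the same holds for every other non-superkey FD, so 3NF still holds.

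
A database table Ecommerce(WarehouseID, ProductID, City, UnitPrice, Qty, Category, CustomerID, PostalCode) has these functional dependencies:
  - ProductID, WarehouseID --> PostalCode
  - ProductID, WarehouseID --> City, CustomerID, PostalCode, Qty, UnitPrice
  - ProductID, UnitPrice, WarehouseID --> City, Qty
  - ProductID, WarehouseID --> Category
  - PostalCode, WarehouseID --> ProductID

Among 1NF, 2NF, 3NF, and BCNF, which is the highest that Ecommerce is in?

Candidate keys: {PostalCode, WarehouseID}, {ProductID, WarehouseID}. Prime attributes: {PostalCode, ProductID, WarehouseID}.
Each dependency's left side is a superkey — BCNF holds.

BCNF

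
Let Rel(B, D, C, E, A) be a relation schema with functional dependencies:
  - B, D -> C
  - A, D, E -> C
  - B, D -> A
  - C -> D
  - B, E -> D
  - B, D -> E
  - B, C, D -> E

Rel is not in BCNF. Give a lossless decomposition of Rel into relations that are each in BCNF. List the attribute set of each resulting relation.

{A, B, D, E}; {A, C, E}; {C, D}

Candidate keys of the original relation: {B, C}, {B, D}, {B, E}.
In {A, B, C, D, E}, {A, D, E} is not a superkey ({A, D, E}⁺ restricted to this set is {A, C, D, E}), so split on A, D, E -> C into {A, C, D, E} and {A, B, D, E}.
In {A, C, D, E}, {C} is not a superkey ({C}⁺ restricted to this set is {C, D}), so split on C -> D into {C, D} and {A, C, E}.
{C, D} has no BCNF violation.
{A, C, E} has no BCNF violation.
{A, B, D, E} has no BCNF violation.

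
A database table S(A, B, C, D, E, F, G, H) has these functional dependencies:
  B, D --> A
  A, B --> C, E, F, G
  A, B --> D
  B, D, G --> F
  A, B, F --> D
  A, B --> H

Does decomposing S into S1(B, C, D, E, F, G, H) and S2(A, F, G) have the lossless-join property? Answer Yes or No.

No

Common attributes: {F, G}; their closure is {F, G}.
The closure covers neither S1 nor S2 entirely; the join is not lossless.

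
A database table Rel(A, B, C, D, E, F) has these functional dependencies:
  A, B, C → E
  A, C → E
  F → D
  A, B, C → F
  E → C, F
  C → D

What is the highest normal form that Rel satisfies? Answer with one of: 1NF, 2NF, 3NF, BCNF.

1NF

Candidate keys: {A, B, C}, {A, B, E}. Prime attributes: {A, B, C, E}.
A, C → E breaks BCNF: {A, C}⁺ = {A, C, D, E, F}, so {A, C} is not a superkey.
Because {D} is non-prime and the left side of F → D is not a superkey, the relation is not in 3NF.
The proper key subset {C} of {A, B, C} determines non-prime {D}, so the relation is not even in 2NF.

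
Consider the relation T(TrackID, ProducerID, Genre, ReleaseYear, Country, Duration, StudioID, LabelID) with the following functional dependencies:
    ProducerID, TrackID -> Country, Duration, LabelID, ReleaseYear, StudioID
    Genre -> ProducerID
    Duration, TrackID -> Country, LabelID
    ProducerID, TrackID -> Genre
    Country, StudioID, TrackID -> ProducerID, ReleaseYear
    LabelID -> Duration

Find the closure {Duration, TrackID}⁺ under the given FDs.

{Country, Duration, LabelID, TrackID}

Start with {Duration, TrackID}.
Duration, TrackID -> Country, LabelID applies; add {Country, LabelID} → now {Country, Duration, LabelID, TrackID}.
No further FD applies.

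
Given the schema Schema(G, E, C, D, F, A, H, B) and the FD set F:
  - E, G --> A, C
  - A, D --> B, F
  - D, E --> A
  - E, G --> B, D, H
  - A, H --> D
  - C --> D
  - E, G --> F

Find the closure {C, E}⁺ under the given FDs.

Start with {C, E}.
C --> D applies; add {D} → now {C, D, E}.
D, E --> A applies; add {A} → now {A, C, D, E}.
A, D --> B, F applies; add {B, F} → now {A, B, C, D, E, F}.
No further FD applies.

{A, B, C, D, E, F}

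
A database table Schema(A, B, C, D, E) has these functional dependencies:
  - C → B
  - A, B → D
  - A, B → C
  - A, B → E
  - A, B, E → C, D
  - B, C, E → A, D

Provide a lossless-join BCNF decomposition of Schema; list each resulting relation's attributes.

{A, C, D, E}; {B, C}

Candidate keys of the original relation: {A, B}, {A, C}, {C, E}.
Within {A, B, C, D, E}: {C}⁺ ∩ {A, B, C, D, E} = {B, C}, not the whole set, so C → B violates BCNF; decompose into {B, C} and {A, C, D, E}.
{B, C} is in BCNF.
{A, C, D, E} is in BCNF.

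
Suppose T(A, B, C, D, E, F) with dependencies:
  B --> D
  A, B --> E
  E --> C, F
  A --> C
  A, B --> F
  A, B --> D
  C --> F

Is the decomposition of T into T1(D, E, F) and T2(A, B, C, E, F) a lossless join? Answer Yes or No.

No

The shared attributes are {E, F} and {E, F}⁺ = {C, E, F}.
T1 ⊄ {C, E, F} and T2 ⊄ {C, E, F}, so the split is lossy.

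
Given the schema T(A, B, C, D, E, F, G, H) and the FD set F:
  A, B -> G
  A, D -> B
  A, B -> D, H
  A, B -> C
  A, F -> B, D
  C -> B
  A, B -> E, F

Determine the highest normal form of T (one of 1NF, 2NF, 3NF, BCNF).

Candidate keys: {A, B}, {A, C}, {A, D}, {A, F}. Prime attributes: {A, B, C, D, F}.
For C -> B we have {C}⁺ = {B, C}; {C} is not a superkey, so BCNF fails.
Its right-hand attributes {B} are all prime, as are those of every other non-superkey FD — the relation is in 3NF.

3NF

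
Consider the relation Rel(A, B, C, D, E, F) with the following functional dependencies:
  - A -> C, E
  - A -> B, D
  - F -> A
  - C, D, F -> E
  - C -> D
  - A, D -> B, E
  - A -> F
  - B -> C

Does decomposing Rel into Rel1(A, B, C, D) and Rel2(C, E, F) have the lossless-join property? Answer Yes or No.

No

Rel1 ∩ Rel2 = {C}; its closure under F is {C, D}.
Neither Rel1 nor Rel2 is contained in that closure, so the decomposition is lossy.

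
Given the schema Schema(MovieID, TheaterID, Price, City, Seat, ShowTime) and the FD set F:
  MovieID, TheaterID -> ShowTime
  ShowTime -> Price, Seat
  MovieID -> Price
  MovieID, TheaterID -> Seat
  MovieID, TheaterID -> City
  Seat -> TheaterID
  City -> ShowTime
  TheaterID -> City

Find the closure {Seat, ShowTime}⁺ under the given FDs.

{City, Price, Seat, ShowTime, TheaterID}

Start with {Seat, ShowTime}.
ShowTime -> Price, Seat applies; add {Price} → now {Price, Seat, ShowTime}.
Seat -> TheaterID applies; add {TheaterID} → now {Price, Seat, ShowTime, TheaterID}.
TheaterID -> City applies; add {City} → now {City, Price, Seat, ShowTime, TheaterID}.
No further FD applies.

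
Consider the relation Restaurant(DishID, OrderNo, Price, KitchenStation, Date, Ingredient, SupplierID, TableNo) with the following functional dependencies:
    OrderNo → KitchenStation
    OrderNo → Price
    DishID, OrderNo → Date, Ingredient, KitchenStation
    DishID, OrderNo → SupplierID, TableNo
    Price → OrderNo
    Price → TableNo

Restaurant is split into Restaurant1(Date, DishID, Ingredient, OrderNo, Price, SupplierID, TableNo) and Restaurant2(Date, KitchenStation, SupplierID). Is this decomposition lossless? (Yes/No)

Restaurant1 ∩ Restaurant2 = {Date, SupplierID}; its closure under F is {Date, SupplierID}.
Neither Restaurant1 nor Restaurant2 is contained in that closure, so the decomposition is lossy.

No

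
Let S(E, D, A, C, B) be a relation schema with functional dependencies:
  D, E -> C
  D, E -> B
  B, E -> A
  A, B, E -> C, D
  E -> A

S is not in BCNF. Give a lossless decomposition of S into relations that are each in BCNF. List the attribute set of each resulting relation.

{A, E}; {B, C, D, E}

Candidate keys of the original relation: {B, E}, {D, E}.
Within {A, B, C, D, E}: {E}⁺ ∩ {A, B, C, D, E} = {A, E}, not the whole set, so E -> A violates BCNF; decompose into {A, E} and {B, C, D, E}.
{A, E}: every determinant is a superkey — BCNF.
{B, C, D, E}: every determinant is a superkey — BCNF.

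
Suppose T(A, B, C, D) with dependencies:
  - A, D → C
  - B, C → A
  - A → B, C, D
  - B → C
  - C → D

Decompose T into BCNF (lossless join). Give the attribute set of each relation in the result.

{A, B, C}; {C, D}

Candidate keys of the original relation: {A}, {B}.
In {A, B, C, D}, {C} is not a superkey ({C}⁺ restricted to this set is {C, D}), so split on C → D into {C, D} and {A, B, C}.
{C, D}: every determinant is a superkey — BCNF.
{A, B, C}: every determinant is a superkey — BCNF.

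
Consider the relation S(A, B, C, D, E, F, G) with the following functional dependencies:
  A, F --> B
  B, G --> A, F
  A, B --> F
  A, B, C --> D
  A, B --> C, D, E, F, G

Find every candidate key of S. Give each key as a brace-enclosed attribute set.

{A, B}⁺ = {A, B, C, D, E, F, G}, which is every attribute, so {A, B} is a candidate key.
{A, F}⁺ = {A, B, C, D, E, F, G}, which is every attribute, so {A, F} is a candidate key.
{B, G}⁺ = {A, B, C, D, E, F, G}, which is every attribute, so {B, G} is a candidate key.
No proper subset of any of these is a key, and no other minimal superkey exists.

{A, B}, {A, F}, {B, G}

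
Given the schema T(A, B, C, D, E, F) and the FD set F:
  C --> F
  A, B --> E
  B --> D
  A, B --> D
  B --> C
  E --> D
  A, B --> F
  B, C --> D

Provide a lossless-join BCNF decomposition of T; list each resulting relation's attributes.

Candidate key of the original relation: {A, B}.
In {A, B, C, D, E, F}, {C} is not a superkey ({C}⁺ restricted to this set is {C, F}), so split on C --> F into {C, F} and {A, B, C, D, E}.
{C, F} is in BCNF.
In {A, B, C, D, E}, {B} is not a superkey ({B}⁺ restricted to this set is {B, C, D}), so split on B --> C, D into {B, C, D} and {A, B, E}.
{B, C, D} is in BCNF.
{A, B, E} is in BCNF.

{A, B, E}; {B, C, D}; {C, F}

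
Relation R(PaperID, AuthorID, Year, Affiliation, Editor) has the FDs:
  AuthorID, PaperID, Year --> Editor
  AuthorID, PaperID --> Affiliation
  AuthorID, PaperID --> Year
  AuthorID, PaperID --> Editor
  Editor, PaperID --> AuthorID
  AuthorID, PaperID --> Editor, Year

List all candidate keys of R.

{AuthorID, PaperID}, {Editor, PaperID}

No FD produces {PaperID}, so it must be in every candidate key.
{AuthorID, PaperID}⁺ = {Affiliation, AuthorID, Editor, PaperID, Year} — all of the relation — so {AuthorID, PaperID} is a candidate key.
{Editor, PaperID}⁺ = {Affiliation, AuthorID, Editor, PaperID, Year} — all of the relation — so {Editor, PaperID} is a candidate key.
These are minimal and exhaustive — every other superkey contains one of them.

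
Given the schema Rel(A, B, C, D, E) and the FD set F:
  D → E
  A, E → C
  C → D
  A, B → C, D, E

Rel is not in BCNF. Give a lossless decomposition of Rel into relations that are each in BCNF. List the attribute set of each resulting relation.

{A, B, C}; {C, D}; {D, E}

Candidate key of the original relation: {A, B}.
In {A, B, C, D, E}, {D} is not a superkey ({D}⁺ restricted to this set is {D, E}), so split on D → E into {D, E} and {A, B, C, D}.
{D, E} has no BCNF violation.
In {A, B, C, D}, {C} is not a superkey ({C}⁺ restricted to this set is {C, D}), so split on C → D into {C, D} and {A, B, C}.
{C, D} has no BCNF violation.
{A, B, C} has no BCNF violation.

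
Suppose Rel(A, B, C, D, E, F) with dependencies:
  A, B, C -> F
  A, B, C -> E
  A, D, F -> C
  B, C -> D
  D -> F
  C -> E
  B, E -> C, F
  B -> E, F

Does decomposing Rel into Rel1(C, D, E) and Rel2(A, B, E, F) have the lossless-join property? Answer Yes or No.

Common attributes: {E}; their closure is {E}.
Rel1 ⊄ {E} and Rel2 ⊄ {E}, so the split is lossy.

No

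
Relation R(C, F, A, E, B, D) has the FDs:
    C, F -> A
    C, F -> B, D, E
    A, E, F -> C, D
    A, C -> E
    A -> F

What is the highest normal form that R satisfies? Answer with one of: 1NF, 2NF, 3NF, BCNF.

Candidate keys: {A, C}, {A, E}, {C, F}. Prime attributes: {A, C, E, F}.
A -> F: {A}⁺ = {A, F}, which is not all of the attributes, so the left side is not a superkey — BCNF is violated.
Its right-hand attributes {F} are all prime, as are those of every other non-superkey FD — the relation is in 3NF.

3NF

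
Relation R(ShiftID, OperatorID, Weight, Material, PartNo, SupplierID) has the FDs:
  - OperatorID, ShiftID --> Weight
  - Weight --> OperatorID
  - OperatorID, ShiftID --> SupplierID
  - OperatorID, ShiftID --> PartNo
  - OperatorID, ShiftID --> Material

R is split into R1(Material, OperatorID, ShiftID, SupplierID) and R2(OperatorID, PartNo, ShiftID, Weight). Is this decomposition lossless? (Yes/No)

Yes

R1 ∩ R2 = {OperatorID, ShiftID}; its closure under F is {Material, OperatorID, PartNo, ShiftID, SupplierID, Weight}.
Since R1 ⊆ {Material, OperatorID, PartNo, ShiftID, SupplierID, Weight}, the intersection is a superkey of R1; the decomposition is lossless.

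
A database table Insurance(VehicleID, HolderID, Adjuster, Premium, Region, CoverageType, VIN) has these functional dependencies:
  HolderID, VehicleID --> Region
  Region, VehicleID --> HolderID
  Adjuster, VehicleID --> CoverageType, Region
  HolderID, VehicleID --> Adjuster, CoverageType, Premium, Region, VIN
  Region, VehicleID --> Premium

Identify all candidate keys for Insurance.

{Adjuster, VehicleID}, {HolderID, VehicleID}, {Region, VehicleID}

No FD produces {VehicleID}, so it must be in every candidate key.
{Adjuster, VehicleID} is a candidate key since {Adjuster, VehicleID}⁺ = {Adjuster, CoverageType, HolderID, Premium, Region, VIN, VehicleID} covers every attribute.
{HolderID, VehicleID} is a candidate key since {HolderID, VehicleID}⁺ = {Adjuster, CoverageType, HolderID, Premium, Region, VIN, VehicleID} covers every attribute.
{Region, VehicleID} is a candidate key since {Region, VehicleID}⁺ = {Adjuster, CoverageType, HolderID, Premium, Region, VIN, VehicleID} covers every attribute.
These are minimal and exhaustive — every other superkey contains one of them.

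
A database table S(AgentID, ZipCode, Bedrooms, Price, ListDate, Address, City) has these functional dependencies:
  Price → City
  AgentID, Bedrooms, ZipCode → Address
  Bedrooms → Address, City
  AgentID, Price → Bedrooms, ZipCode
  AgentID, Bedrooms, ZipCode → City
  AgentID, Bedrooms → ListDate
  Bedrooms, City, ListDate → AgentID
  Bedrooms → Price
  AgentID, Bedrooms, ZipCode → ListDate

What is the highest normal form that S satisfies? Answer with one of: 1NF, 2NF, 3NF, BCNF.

1NF

Candidate keys: {AgentID, Bedrooms}, {AgentID, Price}, {Bedrooms, ListDate}. Prime attributes: {AgentID, Bedrooms, ListDate, Price}.
For Price → City we have {Price}⁺ = {City, Price}; {Price} is not a superkey, so BCNF fails.
Price → City has non-prime {City} on the right and a non-superkey on the left, so 3NF fails.
The proper key subset {Bedrooms} of {AgentID, Bedrooms} determines non-prime {Address, City}, so the relation is not even in 2NF.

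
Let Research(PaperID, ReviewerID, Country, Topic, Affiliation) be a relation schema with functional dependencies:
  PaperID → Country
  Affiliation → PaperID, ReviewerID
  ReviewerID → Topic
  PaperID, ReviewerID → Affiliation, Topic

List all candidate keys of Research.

Closure of {Affiliation} is {Affiliation, Country, PaperID, ReviewerID, Topic}, the whole schema; {Affiliation} is a candidate key.
Closure of {PaperID, ReviewerID} is {Affiliation, Country, PaperID, ReviewerID, Topic}, the whole schema; {PaperID, ReviewerID} is a candidate key.
No proper subset of any of these is a key, and no other minimal superkey exists.

{Affiliation}, {PaperID, ReviewerID}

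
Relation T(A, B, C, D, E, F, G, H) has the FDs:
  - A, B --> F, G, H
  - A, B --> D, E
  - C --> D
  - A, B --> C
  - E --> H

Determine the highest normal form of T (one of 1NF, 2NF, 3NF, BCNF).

Candidate key: {A, B}. Prime attributes: {A, B}.
C --> D breaks BCNF: {C}⁺ = {C, D}, so {C} is not a superkey.
C --> D has non-prime {D} on the right and a non-superkey on the left, so 3NF fails.
Checking every proper subset of each key, none determines a non-prime attribute — 2NF is satisfied.

2NF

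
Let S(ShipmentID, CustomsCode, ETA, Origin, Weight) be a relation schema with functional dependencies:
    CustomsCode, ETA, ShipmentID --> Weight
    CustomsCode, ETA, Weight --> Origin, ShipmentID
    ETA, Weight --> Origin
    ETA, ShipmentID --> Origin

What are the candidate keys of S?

{CustomsCode, ETA, ShipmentID}, {CustomsCode, ETA, Weight}

{CustomsCode, ETA} never appear on the right of any FD, so every key must include all of them.
{CustomsCode, ETA, ShipmentID} is a candidate key since {CustomsCode, ETA, ShipmentID}⁺ = {CustomsCode, ETA, Origin, ShipmentID, Weight} covers every attribute.
{CustomsCode, ETA, Weight} is a candidate key since {CustomsCode, ETA, Weight}⁺ = {CustomsCode, ETA, Origin, ShipmentID, Weight} covers every attribute.
These are minimal and exhaustive — every other superkey contains one of them.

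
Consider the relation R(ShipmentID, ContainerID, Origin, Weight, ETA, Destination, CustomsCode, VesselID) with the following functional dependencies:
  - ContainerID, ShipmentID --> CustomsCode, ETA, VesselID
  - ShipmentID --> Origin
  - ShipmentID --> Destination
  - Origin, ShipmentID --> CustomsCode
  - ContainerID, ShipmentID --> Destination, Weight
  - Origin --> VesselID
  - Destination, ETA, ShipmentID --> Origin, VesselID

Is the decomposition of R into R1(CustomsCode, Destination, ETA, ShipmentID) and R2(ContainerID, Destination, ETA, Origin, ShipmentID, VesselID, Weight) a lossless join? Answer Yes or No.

Yes

Common attributes: {Destination, ETA, ShipmentID}; their closure is {CustomsCode, Destination, ETA, Origin, ShipmentID, VesselID}.
This includes all of R1, so the common attributes are a superkey of R1 — the join is lossless.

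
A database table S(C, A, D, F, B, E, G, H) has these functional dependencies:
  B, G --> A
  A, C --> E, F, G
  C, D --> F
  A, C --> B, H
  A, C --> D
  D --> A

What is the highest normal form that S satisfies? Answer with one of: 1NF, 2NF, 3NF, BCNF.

3NF

Candidate keys: {A, C}, {B, C, G}, {C, D}. Prime attributes: {A, B, C, D, G}.
B, G --> A breaks BCNF: {B, G}⁺ = {A, B, G}, so {B, G} is not a superkey.
Its right-hand attributes {A} are all prime, as are those of every other non-superkey FD — the relation is in 3NF.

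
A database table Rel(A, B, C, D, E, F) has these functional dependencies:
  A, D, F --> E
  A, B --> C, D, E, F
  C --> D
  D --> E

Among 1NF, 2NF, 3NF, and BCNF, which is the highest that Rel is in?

Candidate key: {A, B}. Prime attributes: {A, B}.
For A, D, F --> E we have {A, D, F}⁺ = {A, D, E, F}; {A, D, F} is not a superkey, so BCNF fails.
A, D, F --> E determines the non-prime attribute {E} from a non-superkey — 3NF is violated.
No proper subset of a key has a non-prime attribute in its closure, so there is no partial dependency; 2NF holds.

2NF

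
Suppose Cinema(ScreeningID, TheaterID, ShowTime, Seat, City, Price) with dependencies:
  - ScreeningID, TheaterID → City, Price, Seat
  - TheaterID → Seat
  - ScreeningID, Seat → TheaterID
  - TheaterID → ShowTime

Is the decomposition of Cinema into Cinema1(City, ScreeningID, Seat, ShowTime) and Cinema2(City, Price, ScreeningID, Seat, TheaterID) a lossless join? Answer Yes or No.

Yes

The shared attributes are {City, ScreeningID, Seat} and {City, ScreeningID, Seat}⁺ = {City, Price, ScreeningID, Seat, ShowTime, TheaterID}.
This includes all of Cinema1, so the common attributes are a superkey of Cinema1 — the join is lossless.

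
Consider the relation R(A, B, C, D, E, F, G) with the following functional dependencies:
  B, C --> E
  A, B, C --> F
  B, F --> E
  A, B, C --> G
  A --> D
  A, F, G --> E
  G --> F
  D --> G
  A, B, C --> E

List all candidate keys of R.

{A, B, C} never appear on the right of any FD, so every key must include all of them.
{A, B, C}⁺ = {A, B, C, D, E, F, G}, which is every attribute, so {A, B, C} is a candidate key.
No other minimal set has full closure, so this is the only candidate key.

{A, B, C}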